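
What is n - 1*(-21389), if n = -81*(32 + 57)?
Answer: 14180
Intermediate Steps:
n = -7209 (n = -81*89 = -7209)
n - 1*(-21389) = -7209 - 1*(-21389) = -7209 + 21389 = 14180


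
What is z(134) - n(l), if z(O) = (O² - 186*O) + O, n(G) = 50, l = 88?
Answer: -6884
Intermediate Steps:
z(O) = O² - 185*O
z(134) - n(l) = 134*(-185 + 134) - 1*50 = 134*(-51) - 50 = -6834 - 50 = -6884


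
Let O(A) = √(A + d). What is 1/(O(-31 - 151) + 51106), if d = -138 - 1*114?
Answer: 25553/1305911835 - I*√434/2611823670 ≈ 1.9567e-5 - 7.9763e-9*I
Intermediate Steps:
d = -252 (d = -138 - 114 = -252)
O(A) = √(-252 + A) (O(A) = √(A - 252) = √(-252 + A))
1/(O(-31 - 151) + 51106) = 1/(√(-252 + (-31 - 151)) + 51106) = 1/(√(-252 - 182) + 51106) = 1/(√(-434) + 51106) = 1/(I*√434 + 51106) = 1/(51106 + I*√434)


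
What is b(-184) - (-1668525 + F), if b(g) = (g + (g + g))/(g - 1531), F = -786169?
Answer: 4209800762/1715 ≈ 2.4547e+6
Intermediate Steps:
b(g) = 3*g/(-1531 + g) (b(g) = (g + 2*g)/(-1531 + g) = (3*g)/(-1531 + g) = 3*g/(-1531 + g))
b(-184) - (-1668525 + F) = 3*(-184)/(-1531 - 184) - (-1668525 - 786169) = 3*(-184)/(-1715) - 1*(-2454694) = 3*(-184)*(-1/1715) + 2454694 = 552/1715 + 2454694 = 4209800762/1715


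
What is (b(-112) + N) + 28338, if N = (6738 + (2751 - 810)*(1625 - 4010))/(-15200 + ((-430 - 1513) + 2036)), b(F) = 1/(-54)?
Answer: 23367119395/815778 ≈ 28644.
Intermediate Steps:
b(F) = -1/54
N = 4622547/15107 (N = (6738 + 1941*(-2385))/(-15200 + (-1943 + 2036)) = (6738 - 4629285)/(-15200 + 93) = -4622547/(-15107) = -4622547*(-1/15107) = 4622547/15107 ≈ 305.99)
(b(-112) + N) + 28338 = (-1/54 + 4622547/15107) + 28338 = 249602431/815778 + 28338 = 23367119395/815778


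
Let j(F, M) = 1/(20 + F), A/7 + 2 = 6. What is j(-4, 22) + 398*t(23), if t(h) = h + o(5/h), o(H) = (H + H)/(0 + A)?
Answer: 23596785/2576 ≈ 9160.3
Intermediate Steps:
A = 28 (A = -14 + 7*6 = -14 + 42 = 28)
o(H) = H/14 (o(H) = (H + H)/(0 + 28) = (2*H)/28 = (2*H)*(1/28) = H/14)
t(h) = h + 5/(14*h) (t(h) = h + (5/h)/14 = h + 5/(14*h))
j(-4, 22) + 398*t(23) = 1/(20 - 4) + 398*(23 + (5/14)/23) = 1/16 + 398*(23 + (5/14)*(1/23)) = 1/16 + 398*(23 + 5/322) = 1/16 + 398*(7411/322) = 1/16 + 1474789/161 = 23596785/2576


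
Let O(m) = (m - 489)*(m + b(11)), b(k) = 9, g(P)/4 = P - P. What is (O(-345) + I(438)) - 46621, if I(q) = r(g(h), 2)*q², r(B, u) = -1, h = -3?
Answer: 41759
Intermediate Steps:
g(P) = 0 (g(P) = 4*(P - P) = 4*0 = 0)
I(q) = -q²
O(m) = (-489 + m)*(9 + m) (O(m) = (m - 489)*(m + 9) = (-489 + m)*(9 + m))
(O(-345) + I(438)) - 46621 = ((-4401 + (-345)² - 480*(-345)) - 1*438²) - 46621 = ((-4401 + 119025 + 165600) - 1*191844) - 46621 = (280224 - 191844) - 46621 = 88380 - 46621 = 41759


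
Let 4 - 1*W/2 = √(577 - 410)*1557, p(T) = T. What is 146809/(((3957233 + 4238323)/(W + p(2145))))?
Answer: 316079777/8195556 - 76193871*√167/1365926 ≈ -682.29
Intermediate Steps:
W = 8 - 3114*√167 (W = 8 - 2*√(577 - 410)*1557 = 8 - 2*√167*1557 = 8 - 3114*√167 ≈ -40234.)
146809/(((3957233 + 4238323)/(W + p(2145)))) = 146809/(((3957233 + 4238323)/((8 - 3114*√167) + 2145))) = 146809/((8195556/(2153 - 3114*√167))) = 146809*(2153/8195556 - 519*√167/1365926) = 316079777/8195556 - 76193871*√167/1365926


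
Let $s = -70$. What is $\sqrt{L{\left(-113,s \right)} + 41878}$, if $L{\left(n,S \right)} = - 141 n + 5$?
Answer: $6 \sqrt{1606} \approx 240.45$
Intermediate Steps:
$L{\left(n,S \right)} = 5 - 141 n$
$\sqrt{L{\left(-113,s \right)} + 41878} = \sqrt{\left(5 - -15933\right) + 41878} = \sqrt{\left(5 + 15933\right) + 41878} = \sqrt{15938 + 41878} = \sqrt{57816} = 6 \sqrt{1606}$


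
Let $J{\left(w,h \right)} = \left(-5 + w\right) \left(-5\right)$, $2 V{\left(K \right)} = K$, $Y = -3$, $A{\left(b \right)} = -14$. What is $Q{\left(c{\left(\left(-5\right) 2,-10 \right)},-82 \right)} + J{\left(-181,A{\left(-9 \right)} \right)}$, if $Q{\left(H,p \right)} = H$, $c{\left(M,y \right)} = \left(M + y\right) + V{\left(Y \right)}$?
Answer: $\frac{1817}{2} \approx 908.5$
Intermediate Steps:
$V{\left(K \right)} = \frac{K}{2}$
$c{\left(M,y \right)} = - \frac{3}{2} + M + y$ ($c{\left(M,y \right)} = \left(M + y\right) + \frac{1}{2} \left(-3\right) = \left(M + y\right) - \frac{3}{2} = - \frac{3}{2} + M + y$)
$J{\left(w,h \right)} = 25 - 5 w$
$Q{\left(c{\left(\left(-5\right) 2,-10 \right)},-82 \right)} + J{\left(-181,A{\left(-9 \right)} \right)} = \left(- \frac{3}{2} - 10 - 10\right) + \left(25 - -905\right) = \left(- \frac{3}{2} - 10 - 10\right) + \left(25 + 905\right) = - \frac{43}{2} + 930 = \frac{1817}{2}$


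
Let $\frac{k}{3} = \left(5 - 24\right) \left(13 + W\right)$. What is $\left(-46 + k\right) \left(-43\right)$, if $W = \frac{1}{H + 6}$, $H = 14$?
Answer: $\frac{679271}{20} \approx 33964.0$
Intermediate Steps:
$W = \frac{1}{20}$ ($W = \frac{1}{14 + 6} = \frac{1}{20} \approx 0.05$)
$k = - \frac{14877}{20}$ ($k = 3 \left(5 - 24\right) \left(13 + \frac{1}{20}\right) = 3 \left(\left(-19\right) \frac{261}{20}\right) = 3 \left(- \frac{4959}{20}\right) = - \frac{14877}{20} \approx -743.85$)
$\left(-46 + k\right) \left(-43\right) = \left(-46 - \frac{14877}{20}\right) \left(-43\right) = \left(- \frac{15797}{20}\right) \left(-43\right) = \frac{679271}{20}$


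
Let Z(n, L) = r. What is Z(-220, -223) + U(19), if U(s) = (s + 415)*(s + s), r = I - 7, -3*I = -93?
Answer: 16516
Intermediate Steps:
I = 31 (I = -1/3*(-93) = 31)
r = 24 (r = 31 - 7 = 24)
Z(n, L) = 24
U(s) = 2*s*(415 + s) (U(s) = (415 + s)*(2*s) = 2*s*(415 + s))
Z(-220, -223) + U(19) = 24 + 2*19*(415 + 19) = 24 + 2*19*434 = 24 + 16492 = 16516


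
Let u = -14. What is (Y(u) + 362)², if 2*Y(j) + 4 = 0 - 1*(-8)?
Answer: 132496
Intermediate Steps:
Y(j) = 2 (Y(j) = -2 + (0 - 1*(-8))/2 = -2 + (0 + 8)/2 = -2 + (½)*8 = -2 + 4 = 2)
(Y(u) + 362)² = (2 + 362)² = 364² = 132496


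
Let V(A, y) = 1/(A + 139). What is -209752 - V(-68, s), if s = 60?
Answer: -14892393/71 ≈ -2.0975e+5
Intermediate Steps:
V(A, y) = 1/(139 + A)
-209752 - V(-68, s) = -209752 - 1/(139 - 68) = -209752 - 1/71 = -14892393/71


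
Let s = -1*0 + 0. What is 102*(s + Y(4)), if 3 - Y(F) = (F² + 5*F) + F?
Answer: -3774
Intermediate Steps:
Y(F) = 3 - F² - 6*F (Y(F) = 3 - ((F² + 5*F) + F) = 3 - (F² + 6*F) = 3 + (-F² - 6*F) = 3 - F² - 6*F)
s = 0 (s = 0 + 0 = 0)
102*(s + Y(4)) = 102*(0 + (3 - 1*4² - 6*4)) = 102*(0 + (3 - 1*16 - 24)) = 102*(0 + (3 - 16 - 24)) = 102*(0 - 37) = 102*(-37) = -3774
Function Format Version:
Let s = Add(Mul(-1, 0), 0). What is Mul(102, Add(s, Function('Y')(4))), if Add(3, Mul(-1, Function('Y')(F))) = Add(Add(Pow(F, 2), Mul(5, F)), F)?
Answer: -3774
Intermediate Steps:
Function('Y')(F) = Add(3, Mul(-1, Pow(F, 2)), Mul(-6, F)) (Function('Y')(F) = Add(3, Mul(-1, Add(Add(Pow(F, 2), Mul(5, F)), F))) = Add(3, Mul(-1, Add(Pow(F, 2), Mul(6, F)))) = Add(3, Add(Mul(-1, Pow(F, 2)), Mul(-6, F))) = Add(3, Mul(-1, Pow(F, 2)), Mul(-6, F)))
s = 0 (s = Add(0, 0) = 0)
Mul(102, Add(s, Function('Y')(4))) = Mul(102, Add(0, Add(3, Mul(-1, Pow(4, 2)), Mul(-6, 4)))) = Mul(102, Add(0, Add(3, Mul(-1, 16), -24))) = Mul(102, Add(0, Add(3, -16, -24))) = Mul(102, Add(0, -37)) = Mul(102, -37) = -3774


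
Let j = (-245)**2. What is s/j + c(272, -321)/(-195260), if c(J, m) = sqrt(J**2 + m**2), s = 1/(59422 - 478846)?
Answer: -1/25175925600 - sqrt(7081)/39052 ≈ -0.0021548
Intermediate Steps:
s = -1/419424 (s = 1/(-419424) = -1/419424 ≈ -2.3842e-6)
j = 60025
s/j + c(272, -321)/(-195260) = -1/419424/60025 + sqrt(272**2 + (-321)**2)/(-195260) = -1/419424*1/60025 + sqrt(73984 + 103041)*(-1/195260) = -1/25175925600 + sqrt(177025)*(-1/195260) = -1/25175925600 + (5*sqrt(7081))*(-1/195260) = -1/25175925600 - sqrt(7081)/39052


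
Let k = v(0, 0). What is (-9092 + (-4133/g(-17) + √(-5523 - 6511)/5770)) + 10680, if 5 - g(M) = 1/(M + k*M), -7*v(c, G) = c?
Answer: 66307/86 + I*√12034/5770 ≈ 771.01 + 0.019012*I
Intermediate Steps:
v(c, G) = -c/7
k = 0 (k = -⅐*0 = 0)
g(M) = 5 - 1/M (g(M) = 5 - 1/(M + 0*M) = 5 - 1/(M + 0) = 5 - 1/M)
(-9092 + (-4133/g(-17) + √(-5523 - 6511)/5770)) + 10680 = (-9092 + (-4133/(5 - 1/(-17)) + √(-5523 - 6511)/5770)) + 10680 = (-9092 + (-4133/(5 - 1*(-1/17)) + √(-12034)*(1/5770))) + 10680 = (-9092 + (-4133/(5 + 1/17) + (I*√12034)*(1/5770))) + 10680 = (-9092 + (-4133/86/17 + I*√12034/5770)) + 10680 = (-9092 + (-4133*17/86 + I*√12034/5770)) + 10680 = (-9092 + (-70261/86 + I*√12034/5770)) + 10680 = (-852173/86 + I*√12034/5770) + 10680 = 66307/86 + I*√12034/5770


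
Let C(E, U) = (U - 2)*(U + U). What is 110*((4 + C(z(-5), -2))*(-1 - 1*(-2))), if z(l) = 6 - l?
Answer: 2200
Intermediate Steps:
C(E, U) = 2*U*(-2 + U) (C(E, U) = (-2 + U)*(2*U) = 2*U*(-2 + U))
110*((4 + C(z(-5), -2))*(-1 - 1*(-2))) = 110*((4 + 2*(-2)*(-2 - 2))*(-1 - 1*(-2))) = 110*((4 + 2*(-2)*(-4))*(-1 + 2)) = 110*((4 + 16)*1) = 110*(20*1) = 110*20 = 2200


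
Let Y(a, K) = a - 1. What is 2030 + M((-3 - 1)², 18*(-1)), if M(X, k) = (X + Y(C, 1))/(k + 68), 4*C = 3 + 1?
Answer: 50758/25 ≈ 2030.3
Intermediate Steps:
C = 1 (C = (3 + 1)/4 = (¼)*4 = 1)
Y(a, K) = -1 + a
M(X, k) = X/(68 + k) (M(X, k) = (X + (-1 + 1))/(k + 68) = (X + 0)/(68 + k) = X/(68 + k))
2030 + M((-3 - 1)², 18*(-1)) = 2030 + (-3 - 1)²/(68 + 18*(-1)) = 2030 + (-4)²/(68 - 18) = 2030 + 16/50 = 2030 + 16*(1/50) = 2030 + 8/25 = 50758/25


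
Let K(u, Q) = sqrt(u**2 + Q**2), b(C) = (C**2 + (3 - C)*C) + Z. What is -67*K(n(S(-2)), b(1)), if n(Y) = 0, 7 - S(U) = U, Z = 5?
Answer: -536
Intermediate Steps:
S(U) = 7 - U
b(C) = 5 + C**2 + C*(3 - C) (b(C) = (C**2 + (3 - C)*C) + 5 = (C**2 + C*(3 - C)) + 5 = 5 + C**2 + C*(3 - C))
K(u, Q) = sqrt(Q**2 + u**2)
-67*K(n(S(-2)), b(1)) = -67*sqrt((5 + 3*1)**2 + 0**2) = -67*sqrt((5 + 3)**2 + 0) = -67*sqrt(8**2 + 0) = -67*sqrt(64 + 0) = -67*sqrt(64) = -67*8 = -536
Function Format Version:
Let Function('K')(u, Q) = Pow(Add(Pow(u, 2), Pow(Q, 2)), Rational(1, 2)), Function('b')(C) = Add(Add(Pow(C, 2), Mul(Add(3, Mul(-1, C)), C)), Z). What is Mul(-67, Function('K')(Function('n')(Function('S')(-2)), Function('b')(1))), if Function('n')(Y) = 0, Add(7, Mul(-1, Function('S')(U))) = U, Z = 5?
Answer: -536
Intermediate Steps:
Function('S')(U) = Add(7, Mul(-1, U))
Function('b')(C) = Add(5, Pow(C, 2), Mul(C, Add(3, Mul(-1, C)))) (Function('b')(C) = Add(Add(Pow(C, 2), Mul(Add(3, Mul(-1, C)), C)), 5) = Add(Add(Pow(C, 2), Mul(C, Add(3, Mul(-1, C)))), 5) = Add(5, Pow(C, 2), Mul(C, Add(3, Mul(-1, C)))))
Function('K')(u, Q) = Pow(Add(Pow(Q, 2), Pow(u, 2)), Rational(1, 2))
Mul(-67, Function('K')(Function('n')(Function('S')(-2)), Function('b')(1))) = Mul(-67, Pow(Add(Pow(Add(5, Mul(3, 1)), 2), Pow(0, 2)), Rational(1, 2))) = Mul(-67, Pow(Add(Pow(Add(5, 3), 2), 0), Rational(1, 2))) = Mul(-67, Pow(Add(Pow(8, 2), 0), Rational(1, 2))) = Mul(-67, Pow(Add(64, 0), Rational(1, 2))) = Mul(-67, Pow(64, Rational(1, 2))) = Mul(-67, 8) = -536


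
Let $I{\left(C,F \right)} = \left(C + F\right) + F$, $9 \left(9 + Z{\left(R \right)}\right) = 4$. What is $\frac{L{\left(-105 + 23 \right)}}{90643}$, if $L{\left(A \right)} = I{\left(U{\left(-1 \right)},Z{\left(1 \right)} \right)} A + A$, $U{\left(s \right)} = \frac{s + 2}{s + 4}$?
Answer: $\frac{11644}{815787} \approx 0.014273$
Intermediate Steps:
$Z{\left(R \right)} = - \frac{77}{9}$ ($Z{\left(R \right)} = -9 + \frac{1}{9} \cdot 4 = -9 + \frac{4}{9} = - \frac{77}{9}$)
$U{\left(s \right)} = \frac{2 + s}{4 + s}$
$I{\left(C,F \right)} = C + 2 F$
$L{\left(A \right)} = - \frac{142 A}{9}$ ($L{\left(A \right)} = \left(\frac{2 - 1}{4 - 1} + 2 \left(- \frac{77}{9}\right)\right) A + A = \left(\frac{1}{3} \cdot 1 - \frac{154}{9}\right) A + A = \left(\frac{1}{3} - \frac{154}{9}\right) A + A = - \frac{151 A}{9} + A = - \frac{142 A}{9}$)
$\frac{L{\left(-105 + 23 \right)}}{90643} = \frac{\left(- \frac{142}{9}\right) \left(-105 + 23\right)}{90643} = \left(- \frac{142}{9}\right) \left(-82\right) \frac{1}{90643} = \frac{11644}{9} \cdot \frac{1}{90643} = \frac{11644}{815787}$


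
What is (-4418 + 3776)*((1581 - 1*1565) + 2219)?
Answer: -1434870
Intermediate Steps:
(-4418 + 3776)*((1581 - 1*1565) + 2219) = -642*((1581 - 1565) + 2219) = -642*(16 + 2219) = -642*2235 = -1434870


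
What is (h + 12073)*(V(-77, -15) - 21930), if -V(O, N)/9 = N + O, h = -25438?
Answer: 282028230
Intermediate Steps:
V(O, N) = -9*N - 9*O (V(O, N) = -9*(N + O) = -9*N - 9*O)
(h + 12073)*(V(-77, -15) - 21930) = (-25438 + 12073)*((-9*(-15) - 9*(-77)) - 21930) = -13365*((135 + 693) - 21930) = -13365*(828 - 21930) = -13365*(-21102) = 282028230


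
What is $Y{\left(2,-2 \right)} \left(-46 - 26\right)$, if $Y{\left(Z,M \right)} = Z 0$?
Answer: $0$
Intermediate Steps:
$Y{\left(Z,M \right)} = 0$
$Y{\left(2,-2 \right)} \left(-46 - 26\right) = 0 \left(-46 - 26\right) = 0 \left(-72\right) = 0$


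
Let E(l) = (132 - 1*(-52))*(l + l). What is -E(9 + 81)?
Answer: -33120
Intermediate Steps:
E(l) = 368*l (E(l) = (132 + 52)*(2*l) = 184*(2*l) = 368*l)
-E(9 + 81) = -368*(9 + 81) = -368*90 = -1*33120 = -33120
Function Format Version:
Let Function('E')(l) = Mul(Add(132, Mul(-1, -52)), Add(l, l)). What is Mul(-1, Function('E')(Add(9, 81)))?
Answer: -33120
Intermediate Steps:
Function('E')(l) = Mul(368, l) (Function('E')(l) = Mul(Add(132, 52), Mul(2, l)) = Mul(184, Mul(2, l)) = Mul(368, l))
Mul(-1, Function('E')(Add(9, 81))) = Mul(-1, Mul(368, Add(9, 81))) = Mul(-1, Mul(368, 90)) = Mul(-1, 33120) = -33120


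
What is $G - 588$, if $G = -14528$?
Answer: $-15116$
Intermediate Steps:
$G - 588 = -14528 - 588 = -15116$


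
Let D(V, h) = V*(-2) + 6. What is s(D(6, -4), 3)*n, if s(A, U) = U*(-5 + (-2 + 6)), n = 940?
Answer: -2820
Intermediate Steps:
D(V, h) = 6 - 2*V (D(V, h) = -2*V + 6 = 6 - 2*V)
s(A, U) = -U (s(A, U) = U*(-5 + 4) = U*(-1) = -U)
s(D(6, -4), 3)*n = -1*3*940 = -3*940 = -2820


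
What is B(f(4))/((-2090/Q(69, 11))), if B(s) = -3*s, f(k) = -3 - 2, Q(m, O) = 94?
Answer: -141/209 ≈ -0.67464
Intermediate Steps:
f(k) = -5
B(f(4))/((-2090/Q(69, 11))) = (-3*(-5))/((-2090/94)) = 15/((-2090*1/94)) = 15/(-1045/47) = 15*(-47/1045) = -141/209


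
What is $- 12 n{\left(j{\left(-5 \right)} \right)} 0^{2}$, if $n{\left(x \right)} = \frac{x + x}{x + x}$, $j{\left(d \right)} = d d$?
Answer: $0$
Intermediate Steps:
$j{\left(d \right)} = d^{2}$
$n{\left(x \right)} = 1$ ($n{\left(x \right)} = \frac{2 x}{2 x} = 2 x \frac{1}{2 x} = 1$)
$- 12 n{\left(j{\left(-5 \right)} \right)} 0^{2} = \left(-12\right) 1 \cdot 0^{2} = \left(-12\right) 0 = 0$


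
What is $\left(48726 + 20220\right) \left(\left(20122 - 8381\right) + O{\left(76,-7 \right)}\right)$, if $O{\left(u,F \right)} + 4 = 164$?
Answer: $820526346$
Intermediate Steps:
$O{\left(u,F \right)} = 160$ ($O{\left(u,F \right)} = -4 + 164 = 160$)
$\left(48726 + 20220\right) \left(\left(20122 - 8381\right) + O{\left(76,-7 \right)}\right) = \left(48726 + 20220\right) \left(\left(20122 - 8381\right) + 160\right) = 68946 \left(\left(20122 - 8381\right) + 160\right) = 68946 \left(11741 + 160\right) = 68946 \cdot 11901 = 820526346$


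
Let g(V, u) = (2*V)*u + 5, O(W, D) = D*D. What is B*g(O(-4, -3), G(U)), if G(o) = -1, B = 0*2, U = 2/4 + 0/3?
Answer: 0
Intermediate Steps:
U = ½ (U = 2*(¼) + 0*(⅓) = ½ + 0 = ½ ≈ 0.50000)
B = 0
O(W, D) = D²
g(V, u) = 5 + 2*V*u (g(V, u) = 2*V*u + 5 = 5 + 2*V*u)
B*g(O(-4, -3), G(U)) = 0*(5 + 2*(-3)²*(-1)) = 0*(5 + 2*9*(-1)) = 0*(5 - 18) = 0*(-13) = 0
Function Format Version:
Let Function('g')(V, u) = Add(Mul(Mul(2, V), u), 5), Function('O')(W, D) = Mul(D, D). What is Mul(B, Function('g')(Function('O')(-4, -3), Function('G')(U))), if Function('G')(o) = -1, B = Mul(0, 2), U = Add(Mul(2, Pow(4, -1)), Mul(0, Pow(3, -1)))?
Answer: 0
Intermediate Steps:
U = Rational(1, 2) (U = Add(Mul(2, Rational(1, 4)), Mul(0, Rational(1, 3))) = Add(Rational(1, 2), 0) = Rational(1, 2) ≈ 0.50000)
B = 0
Function('O')(W, D) = Pow(D, 2)
Function('g')(V, u) = Add(5, Mul(2, V, u)) (Function('g')(V, u) = Add(Mul(2, V, u), 5) = Add(5, Mul(2, V, u)))
Mul(B, Function('g')(Function('O')(-4, -3), Function('G')(U))) = Mul(0, Add(5, Mul(2, Pow(-3, 2), -1))) = Mul(0, Add(5, Mul(2, 9, -1))) = Mul(0, Add(5, -18)) = Mul(0, -13) = 0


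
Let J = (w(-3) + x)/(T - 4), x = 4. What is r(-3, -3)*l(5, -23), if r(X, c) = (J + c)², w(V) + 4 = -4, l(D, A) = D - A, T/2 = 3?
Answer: 700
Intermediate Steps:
T = 6 (T = 2*3 = 6)
w(V) = -8 (w(V) = -4 - 4 = -8)
J = -2 (J = (-8 + 4)/(6 - 4) = -4/2 = -4*½ = -2)
r(X, c) = (-2 + c)²
r(-3, -3)*l(5, -23) = (-2 - 3)²*(5 - 1*(-23)) = (-5)²*(5 + 23) = 25*28 = 700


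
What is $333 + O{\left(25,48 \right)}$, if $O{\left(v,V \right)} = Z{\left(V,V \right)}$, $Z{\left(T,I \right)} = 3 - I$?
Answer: $288$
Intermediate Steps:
$O{\left(v,V \right)} = 3 - V$
$333 + O{\left(25,48 \right)} = 333 + \left(3 - 48\right) = 333 - 45 = 288$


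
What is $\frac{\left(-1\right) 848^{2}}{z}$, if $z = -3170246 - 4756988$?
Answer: $\frac{359552}{3963617} \approx 0.090713$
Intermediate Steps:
$z = -7927234$
$\frac{\left(-1\right) 848^{2}}{z} = \frac{\left(-1\right) 848^{2}}{-7927234} = \left(-1\right) 719104 \left(- \frac{1}{7927234}\right) = \left(-719104\right) \left(- \frac{1}{7927234}\right) = \frac{359552}{3963617}$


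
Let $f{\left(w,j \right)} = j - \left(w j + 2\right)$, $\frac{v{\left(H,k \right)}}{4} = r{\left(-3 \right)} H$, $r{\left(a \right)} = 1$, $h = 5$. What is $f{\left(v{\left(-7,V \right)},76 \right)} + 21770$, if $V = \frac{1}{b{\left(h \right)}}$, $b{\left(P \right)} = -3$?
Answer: $23972$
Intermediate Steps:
$V = - \frac{1}{3}$ ($V = \frac{1}{-3} = - \frac{1}{3} \approx -0.33333$)
$v{\left(H,k \right)} = 4 H$ ($v{\left(H,k \right)} = 4 \cdot 1 H = 4 H$)
$f{\left(w,j \right)} = -2 + j - j w$ ($f{\left(w,j \right)} = j - \left(j w + 2\right) = j - \left(2 + j w\right) = -2 + j - j w$)
$f{\left(v{\left(-7,V \right)},76 \right)} + 21770 = \left(-2 + 76 - 76 \cdot 4 \left(-7\right)\right) + 21770 = \left(-2 + 76 - 76 \left(-28\right)\right) + 21770 = \left(-2 + 76 + 2128\right) + 21770 = 2202 + 21770 = 23972$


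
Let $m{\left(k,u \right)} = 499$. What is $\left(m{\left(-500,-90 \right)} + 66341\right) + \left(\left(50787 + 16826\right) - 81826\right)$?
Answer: $52627$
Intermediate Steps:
$\left(m{\left(-500,-90 \right)} + 66341\right) + \left(\left(50787 + 16826\right) - 81826\right) = \left(499 + 66341\right) + \left(\left(50787 + 16826\right) - 81826\right) = 66840 + \left(67613 - 81826\right) = 66840 - 14213 = 52627$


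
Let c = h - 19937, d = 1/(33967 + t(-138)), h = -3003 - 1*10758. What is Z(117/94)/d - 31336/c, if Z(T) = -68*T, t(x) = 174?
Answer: -2288310782006/791903 ≈ -2.8896e+6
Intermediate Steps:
h = -13761 (h = -3003 - 10758 = -13761)
d = 1/34141 (d = 1/(33967 + 174) = 1/34141 ≈ 2.9290e-5)
c = -33698 (c = -13761 - 19937 = -33698)
Z(117/94)/d - 31336/c = (-7956/94)/(1/34141) - 31336/(-33698) = -7956/94*34141 - 31336*(-1/33698) = -68*117/94*34141 + 15668/16849 = -3978/47*34141 + 15668/16849 = -135812898/47 + 15668/16849 = -2288310782006/791903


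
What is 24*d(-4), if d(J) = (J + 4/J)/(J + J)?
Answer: 15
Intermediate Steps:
d(J) = (J + 4/J)/(2*J) (d(J) = (J + 4/J)/((2*J)) = (J + 4/J)*(1/(2*J)) = (J + 4/J)/(2*J))
24*d(-4) = 24*(½ + 2/(-4)²) = 24*(½ + 2*(1/16)) = 24*(½ + ⅛) = 24*(5/8) = 15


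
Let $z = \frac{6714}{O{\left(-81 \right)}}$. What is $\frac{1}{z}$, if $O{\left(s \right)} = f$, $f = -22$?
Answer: $- \frac{11}{3357} \approx -0.0032767$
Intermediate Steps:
$O{\left(s \right)} = -22$
$z = - \frac{3357}{11}$ ($z = \frac{6714}{-22} = 6714 \left(- \frac{1}{22}\right) = - \frac{3357}{11} \approx -305.18$)
$\frac{1}{z} = \frac{1}{- \frac{3357}{11}} = - \frac{11}{3357}$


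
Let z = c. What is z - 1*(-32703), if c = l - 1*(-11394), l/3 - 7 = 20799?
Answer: 106515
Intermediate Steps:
l = 62418 (l = 21 + 3*20799 = 21 + 62397 = 62418)
c = 73812 (c = 62418 - 1*(-11394) = 62418 + 11394 = 73812)
z = 73812
z - 1*(-32703) = 73812 - 1*(-32703) = 73812 + 32703 = 106515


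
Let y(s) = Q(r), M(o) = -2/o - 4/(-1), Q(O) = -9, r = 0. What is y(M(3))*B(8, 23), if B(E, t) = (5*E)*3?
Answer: -1080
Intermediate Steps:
M(o) = 4 - 2/o (M(o) = -2/o - 4*(-1) = -2/o + 4 = 4 - 2/o)
y(s) = -9
B(E, t) = 15*E
y(M(3))*B(8, 23) = -135*8 = -9*120 = -1080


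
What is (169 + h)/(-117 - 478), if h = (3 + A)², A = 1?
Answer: -37/119 ≈ -0.31092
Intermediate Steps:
h = 16 (h = (3 + 1)² = 4² = 16)
(169 + h)/(-117 - 478) = (169 + 16)/(-117 - 478) = 185/(-595) = 185*(-1/595) = -37/119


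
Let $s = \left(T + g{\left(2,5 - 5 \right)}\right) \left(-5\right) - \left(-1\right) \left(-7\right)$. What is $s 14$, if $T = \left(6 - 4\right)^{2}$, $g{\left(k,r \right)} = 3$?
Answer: $-588$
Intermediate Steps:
$T = 4$ ($T = 2^{2} = 4$)
$s = -42$ ($s = \left(4 + 3\right) \left(-5\right) - \left(-1\right) \left(-7\right) = 7 \left(-5\right) - 7 = -35 - 7 = -42$)
$s 14 = \left(-42\right) 14 = -588$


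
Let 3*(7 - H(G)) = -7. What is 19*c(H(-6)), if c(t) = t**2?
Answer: 14896/9 ≈ 1655.1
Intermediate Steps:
H(G) = 28/3 (H(G) = 7 - 1/3*(-7) = 7 + 7/3 = 28/3)
19*c(H(-6)) = 19*(28/3)**2 = 19*(784/9) = 14896/9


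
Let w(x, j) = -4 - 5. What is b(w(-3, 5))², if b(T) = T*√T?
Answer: -729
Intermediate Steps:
w(x, j) = -9
b(T) = T^(3/2)
b(w(-3, 5))² = ((-9)^(3/2))² = (-27*I)² = -729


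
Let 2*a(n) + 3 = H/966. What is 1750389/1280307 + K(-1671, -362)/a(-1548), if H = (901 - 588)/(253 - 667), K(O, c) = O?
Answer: 571096608482507/512159075365 ≈ 1115.1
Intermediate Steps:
H = -313/414 (H = 313/(-414) = 313*(-1/414) = -313/414 ≈ -0.75604)
a(n) = -1200085/799848 (a(n) = -3/2 + (-313/414/966)/2 = -3/2 + (-313/414*1/966)/2 = -3/2 + (½)*(-313/399924) = -3/2 - 313/799848 = -1200085/799848)
1750389/1280307 + K(-1671, -362)/a(-1548) = 1750389/1280307 - 1671/(-1200085/799848) = 1750389*(1/1280307) - 1671*(-799848/1200085) = 583463/426769 + 1336546008/1200085 = 571096608482507/512159075365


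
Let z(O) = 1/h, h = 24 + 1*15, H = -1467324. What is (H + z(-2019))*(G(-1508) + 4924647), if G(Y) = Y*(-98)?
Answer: -22328698843745/3 ≈ -7.4429e+12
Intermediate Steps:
h = 39 (h = 24 + 15 = 39)
G(Y) = -98*Y
z(O) = 1/39
(H + z(-2019))*(G(-1508) + 4924647) = (-1467324 + 1/39)*(-98*(-1508) + 4924647) = -57225635*(147784 + 4924647)/39 = -57225635/39*5072431 = -22328698843745/3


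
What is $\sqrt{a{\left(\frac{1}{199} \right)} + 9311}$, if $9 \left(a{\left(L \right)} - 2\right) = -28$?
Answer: $\frac{\sqrt{83789}}{3} \approx 96.488$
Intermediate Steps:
$a{\left(L \right)} = - \frac{10}{9}$ ($a{\left(L \right)} = 2 + \frac{1}{9} \left(-28\right) = 2 - \frac{28}{9} = - \frac{10}{9}$)
$\sqrt{a{\left(\frac{1}{199} \right)} + 9311} = \sqrt{- \frac{10}{9} + 9311} = \sqrt{\frac{83789}{9}} = \frac{\sqrt{83789}}{3}$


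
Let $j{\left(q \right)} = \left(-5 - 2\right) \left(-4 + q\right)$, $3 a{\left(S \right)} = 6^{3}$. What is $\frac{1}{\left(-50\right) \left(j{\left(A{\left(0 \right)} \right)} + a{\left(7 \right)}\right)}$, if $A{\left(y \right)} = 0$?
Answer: $- \frac{1}{5000} \approx -0.0002$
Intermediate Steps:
$a{\left(S \right)} = 72$ ($a{\left(S \right)} = \frac{6^{3}}{3} = \frac{1}{3} \cdot 216 = 72$)
$j{\left(q \right)} = 28 - 7 q$ ($j{\left(q \right)} = - 7 \left(-4 + q\right) = 28 - 7 q$)
$\frac{1}{\left(-50\right) \left(j{\left(A{\left(0 \right)} \right)} + a{\left(7 \right)}\right)} = \frac{1}{\left(-50\right) \left(\left(28 - 0\right) + 72\right)} = \frac{1}{\left(-50\right) \left(\left(28 + 0\right) + 72\right)} = \frac{1}{\left(-50\right) \left(28 + 72\right)} = \frac{1}{\left(-50\right) 100} = \frac{1}{-5000} = - \frac{1}{5000}$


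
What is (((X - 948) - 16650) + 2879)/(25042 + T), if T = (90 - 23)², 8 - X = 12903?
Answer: -27614/29531 ≈ -0.93509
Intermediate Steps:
X = -12895 (X = 8 - 1*12903 = 8 - 12903 = -12895)
T = 4489 (T = 67² = 4489)
(((X - 948) - 16650) + 2879)/(25042 + T) = (((-12895 - 948) - 16650) + 2879)/(25042 + 4489) = ((-13843 - 16650) + 2879)/29531 = (-30493 + 2879)*(1/29531) = -27614*1/29531 = -27614/29531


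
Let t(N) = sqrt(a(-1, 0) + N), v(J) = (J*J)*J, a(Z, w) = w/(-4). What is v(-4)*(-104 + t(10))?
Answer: 6656 - 64*sqrt(10) ≈ 6453.6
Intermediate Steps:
a(Z, w) = -w/4 (a(Z, w) = w*(-1/4) = -w/4)
v(J) = J**3 (v(J) = J**2*J = J**3)
t(N) = sqrt(N) (t(N) = sqrt(-1/4*0 + N) = sqrt(0 + N) = sqrt(N))
v(-4)*(-104 + t(10)) = (-4)**3*(-104 + sqrt(10)) = -64*(-104 + sqrt(10)) = 6656 - 64*sqrt(10)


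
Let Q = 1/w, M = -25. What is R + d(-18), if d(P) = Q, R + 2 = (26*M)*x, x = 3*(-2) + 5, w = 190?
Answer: 123121/190 ≈ 648.00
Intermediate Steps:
x = -1 (x = -6 + 5 = -1)
R = 648 (R = -2 + (26*(-25))*(-1) = -2 - 650*(-1) = -2 + 650 = 648)
Q = 1/190 ≈ 0.0052632
d(P) = 1/190
R + d(-18) = 648 + 1/190 = 123121/190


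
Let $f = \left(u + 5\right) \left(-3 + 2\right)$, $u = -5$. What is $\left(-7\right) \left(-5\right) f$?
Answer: $0$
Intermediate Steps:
$f = 0$ ($f = \left(-5 + 5\right) \left(-3 + 2\right) = 0 \left(-1\right) = 0$)
$\left(-7\right) \left(-5\right) f = \left(-7\right) \left(-5\right) 0 = 35 \cdot 0 = 0$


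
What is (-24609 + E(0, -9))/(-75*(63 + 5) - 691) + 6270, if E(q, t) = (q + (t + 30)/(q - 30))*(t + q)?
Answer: 363341727/57910 ≈ 6274.3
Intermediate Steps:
E(q, t) = (q + t)*(q + (30 + t)/(-30 + q)) (E(q, t) = (q + (30 + t)/(-30 + q))*(q + t) = (q + t)*(q + (30 + t)/(-30 + q)))
(-24609 + E(0, -9))/(-75*(63 + 5) - 691) + 6270 = (-24609 + (0³ + (-9)² - 30*0² + 30*0 + 30*(-9) - 9*0² - 29*0*(-9))/(-30 + 0))/(-75*(63 + 5) - 691) + 6270 = (-24609 + (0 + 81 - 30*0 + 0 - 270 - 9*0 + 0)/(-30))/(-75*68 - 691) + 6270 = (-24609 - (0 + 81 + 0 + 0 - 270 + 0 + 0)/30)/(-5100 - 691) + 6270 = (-24609 - 1/30*(-189))/(-5791) + 6270 = (-24609 + 63/10)*(-1/5791) + 6270 = -246027/10*(-1/5791) + 6270 = 246027/57910 + 6270 = 363341727/57910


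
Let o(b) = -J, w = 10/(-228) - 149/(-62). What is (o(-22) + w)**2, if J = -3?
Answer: 89680900/3122289 ≈ 28.723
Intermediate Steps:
w = 4169/1767 (w = 10*(-1/228) - 149*(-1/62) = -5/114 + 149/62 = 4169/1767 ≈ 2.3594)
o(b) = 3 (o(b) = -1*(-3) = 3)
(o(-22) + w)**2 = (3 + 4169/1767)**2 = (9470/1767)**2 = 89680900/3122289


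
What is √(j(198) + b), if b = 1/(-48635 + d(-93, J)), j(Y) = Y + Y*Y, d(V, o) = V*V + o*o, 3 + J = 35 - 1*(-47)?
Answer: √44868043401305/33745 ≈ 198.50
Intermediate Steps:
J = 79 (J = -3 + (35 - 1*(-47)) = -3 + (35 + 47) = -3 + 82 = 79)
d(V, o) = V² + o²
j(Y) = Y + Y²
b = -1/33745 (b = 1/(-48635 + ((-93)² + 79²)) = 1/(-48635 + (8649 + 6241)) = 1/(-48635 + 14890) = 1/(-33745) = -1/33745 ≈ -2.9634e-5)
√(j(198) + b) = √(198*(1 + 198) - 1/33745) = √(198*199 - 1/33745) = √(39402 - 1/33745) = √(1329620489/33745) = √44868043401305/33745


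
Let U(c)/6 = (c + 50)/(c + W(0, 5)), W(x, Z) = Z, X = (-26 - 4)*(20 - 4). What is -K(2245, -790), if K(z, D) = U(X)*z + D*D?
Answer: -12089584/19 ≈ -6.3629e+5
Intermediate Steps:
X = -480 (X = -30*16 = -480)
U(c) = 6*(50 + c)/(5 + c) (U(c) = 6*((c + 50)/(c + 5)) = 6*((50 + c)/(5 + c)) = 6*(50 + c)/(5 + c))
K(z, D) = D² + 516*z/95 (K(z, D) = (6*(50 - 480)/(5 - 480))*z + D*D = (6*(-430)/(-475))*z + D² = (6*(-1/475)*(-430))*z + D² = 516*z/95 + D² = D² + 516*z/95)
-K(2245, -790) = -((-790)² + (516/95)*2245) = -(624100 + 231684/19) = -1*12089584/19 = -12089584/19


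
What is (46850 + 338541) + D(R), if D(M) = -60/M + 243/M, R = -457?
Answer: 176123504/457 ≈ 3.8539e+5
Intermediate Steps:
D(M) = 183/M
(46850 + 338541) + D(R) = (46850 + 338541) + 183/(-457) = 385391 + 183*(-1/457) = 385391 - 183/457 = 176123504/457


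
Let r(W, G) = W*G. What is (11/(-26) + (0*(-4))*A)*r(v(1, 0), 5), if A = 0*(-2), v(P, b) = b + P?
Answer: -55/26 ≈ -2.1154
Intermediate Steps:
v(P, b) = P + b
r(W, G) = G*W
A = 0
(11/(-26) + (0*(-4))*A)*r(v(1, 0), 5) = (11/(-26) + (0*(-4))*0)*(5*(1 + 0)) = (11*(-1/26) + 0*0)*(5*1) = (-11/26 + 0)*5 = -11/26*5 = -55/26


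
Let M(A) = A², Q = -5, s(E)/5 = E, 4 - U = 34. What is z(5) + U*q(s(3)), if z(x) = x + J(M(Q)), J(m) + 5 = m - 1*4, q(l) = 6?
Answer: -159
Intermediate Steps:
U = -30 (U = 4 - 1*34 = 4 - 34 = -30)
s(E) = 5*E
J(m) = -9 + m (J(m) = -5 + (m - 1*4) = -5 + (m - 4) = -5 + (-4 + m) = -9 + m)
z(x) = 16 + x (z(x) = x + (-9 + (-5)²) = x + (-9 + 25) = x + 16 = 16 + x)
z(5) + U*q(s(3)) = (16 + 5) - 30*6 = 21 - 180 = -159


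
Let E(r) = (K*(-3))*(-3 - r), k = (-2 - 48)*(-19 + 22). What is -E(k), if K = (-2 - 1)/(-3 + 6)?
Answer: -441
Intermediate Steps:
K = -1 (K = -3/3 = -3*⅓ = -1)
k = -150 (k = -50*3 = -150)
E(r) = -9 - 3*r (E(r) = (-1*(-3))*(-3 - r) = 3*(-3 - r) = -9 - 3*r)
-E(k) = -(-9 - 3*(-150)) = -(-9 + 450) = -1*441 = -441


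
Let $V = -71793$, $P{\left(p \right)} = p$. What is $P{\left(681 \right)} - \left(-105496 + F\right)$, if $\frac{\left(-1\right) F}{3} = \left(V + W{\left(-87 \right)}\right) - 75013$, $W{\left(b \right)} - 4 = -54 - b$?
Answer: $-334130$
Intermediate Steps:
$W{\left(b \right)} = -50 - b$ ($W{\left(b \right)} = 4 - \left(54 + b\right) = -50 - b$)
$F = 440307$ ($F = - 3 \left(\left(-71793 - -37\right) - 75013\right) = - 3 \left(\left(-71793 + \left(-50 + 87\right)\right) - 75013\right) = - 3 \left(\left(-71793 + 37\right) - 75013\right) = - 3 \left(-71756 - 75013\right) = \left(-3\right) \left(-146769\right) = 440307$)
$P{\left(681 \right)} - \left(-105496 + F\right) = 681 - \left(-105496 + 440307\right) = 681 - 334811 = -334130$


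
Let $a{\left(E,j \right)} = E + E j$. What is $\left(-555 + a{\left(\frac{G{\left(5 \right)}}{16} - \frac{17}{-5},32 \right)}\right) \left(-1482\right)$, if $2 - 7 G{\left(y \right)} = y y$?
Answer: $\frac{186556383}{280} \approx 6.6627 \cdot 10^{5}$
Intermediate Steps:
$G{\left(y \right)} = \frac{2}{7} - \frac{y^{2}}{7}$ ($G{\left(y \right)} = \frac{2}{7} - \frac{y y}{7} = \frac{2}{7} - \frac{y^{2}}{7}$)
$\left(-555 + a{\left(\frac{G{\left(5 \right)}}{16} - \frac{17}{-5},32 \right)}\right) \left(-1482\right) = \left(-555 + \left(\frac{\frac{2}{7} - \frac{5^{2}}{7}}{16} - \frac{17}{-5}\right) \left(1 + 32\right)\right) \left(-1482\right) = \left(-555 + \left(\left(\frac{2}{7} - \frac{25}{7}\right) \frac{1}{16} - - \frac{17}{5}\right) 33\right) \left(-1482\right) = \left(-555 + \left(\left(\frac{2}{7} - \frac{25}{7}\right) \frac{1}{16} + \frac{17}{5}\right) 33\right) \left(-1482\right) = \left(-555 + \left(\left(- \frac{23}{7}\right) \frac{1}{16} + \frac{17}{5}\right) 33\right) \left(-1482\right) = \left(-555 + \left(- \frac{23}{112} + \frac{17}{5}\right) 33\right) \left(-1482\right) = \left(-555 + \frac{1789}{560} \cdot 33\right) \left(-1482\right) = \left(-555 + \frac{59037}{560}\right) \left(-1482\right) = \left(- \frac{251763}{560}\right) \left(-1482\right) = \frac{186556383}{280}$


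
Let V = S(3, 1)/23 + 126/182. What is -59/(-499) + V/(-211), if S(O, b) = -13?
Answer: 3703289/31481411 ≈ 0.11763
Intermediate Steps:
V = 38/299 (V = -13/23 + 126/182 = -13*1/23 + 126*(1/182) = -13/23 + 9/13 = 38/299 ≈ 0.12709)
-59/(-499) + V/(-211) = -59/(-499) + (38/299)/(-211) = -59*(-1/499) + (38/299)*(-1/211) = 59/499 - 38/63089 = 3703289/31481411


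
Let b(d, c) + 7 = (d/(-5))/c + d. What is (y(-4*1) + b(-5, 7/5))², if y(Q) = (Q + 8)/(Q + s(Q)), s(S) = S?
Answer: 27225/196 ≈ 138.90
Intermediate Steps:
b(d, c) = -7 + d - d/(5*c) (b(d, c) = -7 + ((d/(-5))/c + d) = -7 + ((d*(-⅕))/c + d) = -7 + ((-d/5)/c + d) = -7 + (-d/(5*c) + d) = -7 + (d - d/(5*c)) = -7 + d - d/(5*c))
y(Q) = (8 + Q)/(2*Q) (y(Q) = (Q + 8)/(Q + Q) = (8 + Q)/((2*Q)) = (8 + Q)*(1/(2*Q)) = (8 + Q)/(2*Q))
(y(-4*1) + b(-5, 7/5))² = ((8 - 4*1)/(2*((-4*1))) + (-7 - 5 - ⅕*(-5)/7/5))² = ((½)*(8 - 4)/(-4) + (-7 - 5 - ⅕*(-5)/7*(⅕)))² = ((½)*(-¼)*4 + (-7 - 5 - ⅕*(-5)/7/5))² = (-½ + (-7 - 5 - ⅕*(-5)*5/7))² = (-½ + (-7 - 5 + 5/7))² = (-½ - 79/7)² = (-165/14)² = 27225/196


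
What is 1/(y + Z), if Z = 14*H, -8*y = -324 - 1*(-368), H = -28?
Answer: -2/795 ≈ -0.0025157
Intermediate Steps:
y = -11/2 (y = -(-324 - 1*(-368))/8 = -(-324 + 368)/8 = -1/8*44 = -11/2 ≈ -5.5000)
Z = -392 (Z = 14*(-28) = -392)
1/(y + Z) = 1/(-11/2 - 392) = 1/(-795/2) = -2/795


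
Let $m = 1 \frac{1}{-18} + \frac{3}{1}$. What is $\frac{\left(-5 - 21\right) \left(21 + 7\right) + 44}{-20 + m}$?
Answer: $\frac{12312}{307} \approx 40.104$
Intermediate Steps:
$m = \frac{53}{18}$ ($m = 1 \left(- \frac{1}{18}\right) + 3 \cdot 1 = - \frac{1}{18} + 3 = \frac{53}{18} \approx 2.9444$)
$\frac{\left(-5 - 21\right) \left(21 + 7\right) + 44}{-20 + m} = \frac{\left(-5 - 21\right) \left(21 + 7\right) + 44}{-20 + \frac{53}{18}} = \frac{\left(-26\right) 28 + 44}{- \frac{307}{18}} = \left(-728 + 44\right) \left(- \frac{18}{307}\right) = \left(-684\right) \left(- \frac{18}{307}\right) = \frac{12312}{307}$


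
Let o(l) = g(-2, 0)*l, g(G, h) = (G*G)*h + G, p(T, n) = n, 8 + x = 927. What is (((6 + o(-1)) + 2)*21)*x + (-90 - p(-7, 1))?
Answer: 192899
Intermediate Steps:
x = 919 (x = -8 + 927 = 919)
g(G, h) = G + h*G² (g(G, h) = G²*h + G = h*G² + G = G + h*G²)
o(l) = -2*l (o(l) = (-2*(1 - 2*0))*l = (-2*(1 + 0))*l = (-2*1)*l = -2*l)
(((6 + o(-1)) + 2)*21)*x + (-90 - p(-7, 1)) = (((6 - 2*(-1)) + 2)*21)*919 + (-90 - 1*1) = (((6 + 2) + 2)*21)*919 + (-90 - 1) = ((8 + 2)*21)*919 - 91 = (10*21)*919 - 91 = 210*919 - 91 = 192990 - 91 = 192899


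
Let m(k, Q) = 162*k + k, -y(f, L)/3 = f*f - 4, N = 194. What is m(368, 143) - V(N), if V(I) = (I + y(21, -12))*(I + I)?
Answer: 493380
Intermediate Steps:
y(f, L) = 12 - 3*f² (y(f, L) = -3*(f*f - 4) = -3*(f² - 4) = -3*(-4 + f²) = 12 - 3*f²)
m(k, Q) = 163*k
V(I) = 2*I*(-1311 + I) (V(I) = (I + (12 - 3*21²))*(I + I) = (I + (12 - 3*441))*(2*I) = (I + (12 - 1323))*(2*I) = (I - 1311)*(2*I) = (-1311 + I)*(2*I) = 2*I*(-1311 + I))
m(368, 143) - V(N) = 163*368 - 2*194*(-1311 + 194) = 59984 - 2*194*(-1117) = 59984 - 1*(-433396) = 59984 + 433396 = 493380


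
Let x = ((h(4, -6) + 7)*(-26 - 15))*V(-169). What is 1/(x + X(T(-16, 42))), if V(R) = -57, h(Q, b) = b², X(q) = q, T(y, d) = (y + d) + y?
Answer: 1/100501 ≈ 9.9501e-6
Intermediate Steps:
T(y, d) = d + 2*y (T(y, d) = (d + y) + y = d + 2*y)
x = 100491 (x = (((-6)² + 7)*(-26 - 15))*(-57) = ((36 + 7)*(-41))*(-57) = (43*(-41))*(-57) = -1763*(-57) = 100491)
1/(x + X(T(-16, 42))) = 1/(100491 + (42 + 2*(-16))) = 1/(100491 + (42 - 32)) = 1/(100491 + 10) = 1/100501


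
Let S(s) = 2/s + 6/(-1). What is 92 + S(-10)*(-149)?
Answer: 5079/5 ≈ 1015.8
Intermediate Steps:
S(s) = -6 + 2/s (S(s) = 2/s + 6*(-1) = 2/s - 6 = -6 + 2/s)
92 + S(-10)*(-149) = 92 + (-6 + 2/(-10))*(-149) = 92 + (-6 + 2*(-⅒))*(-149) = 92 + (-6 - ⅕)*(-149) = 92 - 31/5*(-149) = 92 + 4619/5 = 5079/5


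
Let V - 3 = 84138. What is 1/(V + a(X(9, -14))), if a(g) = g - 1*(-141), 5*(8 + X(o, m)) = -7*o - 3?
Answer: 5/421304 ≈ 1.1868e-5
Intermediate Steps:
X(o, m) = -43/5 - 7*o/5 (X(o, m) = -8 + (-7*o - 3)/5 = -8 + (-3 - 7*o)/5 = -8 + (-3/5 - 7*o/5) = -43/5 - 7*o/5)
V = 84141 (V = 3 + 84138 = 84141)
a(g) = 141 + g (a(g) = g + 141 = 141 + g)
1/(V + a(X(9, -14))) = 1/(84141 + (141 + (-43/5 - 7/5*9))) = 1/(84141 + (141 + (-43/5 - 63/5))) = 1/(84141 + (141 - 106/5)) = 1/(84141 + 599/5) = 1/(421304/5) = 5/421304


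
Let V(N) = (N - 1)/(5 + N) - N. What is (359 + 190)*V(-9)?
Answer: 12627/2 ≈ 6313.5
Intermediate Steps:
V(N) = -N + (-1 + N)/(5 + N) (V(N) = (-1 + N)/(5 + N) - N = -N + (-1 + N)/(5 + N))
(359 + 190)*V(-9) = (359 + 190)*((-1 - 1*(-9)² - 4*(-9))/(5 - 9)) = 549*((-1 - 1*81 + 36)/(-4)) = 549*(-(-1 - 81 + 36)/4) = 549*(-¼*(-46)) = 549*(23/2) = 12627/2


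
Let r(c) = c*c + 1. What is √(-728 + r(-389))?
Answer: √150594 ≈ 388.06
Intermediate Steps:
r(c) = 1 + c² (r(c) = c² + 1 = 1 + c²)
√(-728 + r(-389)) = √(-728 + (1 + (-389)²)) = √(-728 + (1 + 151321)) = √(-728 + 151322) = √150594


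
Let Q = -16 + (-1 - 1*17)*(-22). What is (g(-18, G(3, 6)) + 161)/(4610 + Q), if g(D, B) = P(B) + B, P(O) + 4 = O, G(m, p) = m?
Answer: 163/4990 ≈ 0.032665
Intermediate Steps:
Q = 380 (Q = -16 + (-1 - 17)*(-22) = -16 - 18*(-22) = -16 + 396 = 380)
P(O) = -4 + O
g(D, B) = -4 + 2*B (g(D, B) = (-4 + B) + B = -4 + 2*B)
(g(-18, G(3, 6)) + 161)/(4610 + Q) = ((-4 + 2*3) + 161)/(4610 + 380) = ((-4 + 6) + 161)/4990 = (2 + 161)*(1/4990) = 163*(1/4990) = 163/4990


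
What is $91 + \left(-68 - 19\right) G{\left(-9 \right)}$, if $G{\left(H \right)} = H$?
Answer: $874$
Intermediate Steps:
$91 + \left(-68 - 19\right) G{\left(-9 \right)} = 91 + \left(-68 - 19\right) \left(-9\right) = 91 - -783 = 91 + 783 = 874$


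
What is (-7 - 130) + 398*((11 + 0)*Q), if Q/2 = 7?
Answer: 61155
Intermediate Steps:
Q = 14 (Q = 2*7 = 14)
(-7 - 130) + 398*((11 + 0)*Q) = (-7 - 130) + 398*((11 + 0)*14) = -137 + 398*(11*14) = -137 + 398*154 = -137 + 61292 = 61155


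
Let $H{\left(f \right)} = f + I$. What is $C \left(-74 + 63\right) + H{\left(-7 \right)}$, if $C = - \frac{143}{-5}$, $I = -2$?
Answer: $- \frac{1618}{5} \approx -323.6$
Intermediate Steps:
$C = \frac{143}{5}$ ($C = \left(-143\right) \left(- \frac{1}{5}\right) = \frac{143}{5} \approx 28.6$)
$H{\left(f \right)} = -2 + f$ ($H{\left(f \right)} = f - 2 = -2 + f$)
$C \left(-74 + 63\right) + H{\left(-7 \right)} = \frac{143 \left(-74 + 63\right)}{5} - 9 = \frac{143}{5} \left(-11\right) - 9 = - \frac{1573}{5} - 9 = - \frac{1618}{5}$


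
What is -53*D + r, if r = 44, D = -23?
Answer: 1263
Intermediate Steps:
-53*D + r = -53*(-23) + 44 = 1219 + 44 = 1263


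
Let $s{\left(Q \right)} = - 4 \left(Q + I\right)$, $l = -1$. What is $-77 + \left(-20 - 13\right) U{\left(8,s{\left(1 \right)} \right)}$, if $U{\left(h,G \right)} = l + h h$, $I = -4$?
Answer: $-2156$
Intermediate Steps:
$s{\left(Q \right)} = 16 - 4 Q$ ($s{\left(Q \right)} = - 4 \left(Q - 4\right) = - 4 \left(-4 + Q\right) = 16 - 4 Q$)
$U{\left(h,G \right)} = -1 + h^{2}$ ($U{\left(h,G \right)} = -1 + h h = -1 + h^{2}$)
$-77 + \left(-20 - 13\right) U{\left(8,s{\left(1 \right)} \right)} = -77 + \left(-20 - 13\right) \left(-1 + 8^{2}\right) = -77 - 33 \left(-1 + 64\right) = -77 - 2079 = -2156$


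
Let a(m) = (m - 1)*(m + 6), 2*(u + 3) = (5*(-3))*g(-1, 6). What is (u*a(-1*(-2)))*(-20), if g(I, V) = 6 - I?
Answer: 8880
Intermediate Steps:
u = -111/2 (u = -3 + ((5*(-3))*(6 - 1*(-1)))/2 = -3 + (-15*(6 + 1))/2 = -3 + (-15*7)/2 = -3 + (½)*(-105) = -3 - 105/2 = -111/2 ≈ -55.500)
a(m) = (-1 + m)*(6 + m)
(u*a(-1*(-2)))*(-20) = -111*(-6 + (-1*(-2))² + 5*(-1*(-2)))/2*(-20) = -111*(-6 + 2² + 5*2)/2*(-20) = -111*(-6 + 4 + 10)/2*(-20) = -111/2*8*(-20) = -444*(-20) = 8880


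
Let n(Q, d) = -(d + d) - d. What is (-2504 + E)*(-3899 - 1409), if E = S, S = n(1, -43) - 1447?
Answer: 20287176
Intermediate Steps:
n(Q, d) = -3*d (n(Q, d) = -2*d - d = -3*d)
S = -1318 (S = -3*(-43) - 1447 = 129 - 1447 = -1318)
E = -1318
(-2504 + E)*(-3899 - 1409) = (-2504 - 1318)*(-3899 - 1409) = -3822*(-5308) = 20287176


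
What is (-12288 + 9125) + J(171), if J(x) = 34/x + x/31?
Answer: -16736768/5301 ≈ -3157.3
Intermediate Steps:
J(x) = 34/x + x/31 (J(x) = 34/x + x*(1/31) = 34/x + x/31)
(-12288 + 9125) + J(171) = (-12288 + 9125) + (34/171 + (1/31)*171) = -3163 + (34*(1/171) + 171/31) = -3163 + (34/171 + 171/31) = -3163 + 30295/5301 = -16736768/5301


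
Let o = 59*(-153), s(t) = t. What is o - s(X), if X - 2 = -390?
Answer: -8639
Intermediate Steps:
X = -388 (X = 2 - 390 = -388)
o = -9027
o - s(X) = -9027 - 1*(-388) = -9027 + 388 = -8639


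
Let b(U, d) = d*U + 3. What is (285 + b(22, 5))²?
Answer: 158404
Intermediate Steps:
b(U, d) = 3 + U*d (b(U, d) = U*d + 3 = 3 + U*d)
(285 + b(22, 5))² = (285 + (3 + 22*5))² = (285 + (3 + 110))² = (285 + 113)² = 398² = 158404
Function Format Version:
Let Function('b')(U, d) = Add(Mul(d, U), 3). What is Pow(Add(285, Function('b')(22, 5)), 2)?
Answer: 158404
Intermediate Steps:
Function('b')(U, d) = Add(3, Mul(U, d)) (Function('b')(U, d) = Add(Mul(U, d), 3) = Add(3, Mul(U, d)))
Pow(Add(285, Function('b')(22, 5)), 2) = Pow(Add(285, Add(3, Mul(22, 5))), 2) = Pow(Add(285, Add(3, 110)), 2) = Pow(Add(285, 113), 2) = Pow(398, 2) = 158404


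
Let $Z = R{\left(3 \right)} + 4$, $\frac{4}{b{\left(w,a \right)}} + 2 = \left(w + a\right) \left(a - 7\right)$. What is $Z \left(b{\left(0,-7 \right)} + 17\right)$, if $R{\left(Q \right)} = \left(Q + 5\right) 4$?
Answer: $\frac{1227}{2} \approx 613.5$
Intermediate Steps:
$b{\left(w,a \right)} = \frac{4}{-2 + \left(-7 + a\right) \left(a + w\right)}$ ($b{\left(w,a \right)} = \frac{4}{-2 + \left(w + a\right) \left(a - 7\right)} = \frac{4}{-2 + \left(a + w\right) \left(-7 + a\right)} = \frac{4}{-2 + \left(-7 + a\right) \left(a + w\right)}$)
$R{\left(Q \right)} = 20 + 4 Q$ ($R{\left(Q \right)} = \left(5 + Q\right) 4 = 20 + 4 Q$)
$Z = 36$ ($Z = \left(20 + 4 \cdot 3\right) + 4 = \left(20 + 12\right) + 4 = 32 + 4 = 36$)
$Z \left(b{\left(0,-7 \right)} + 17\right) = 36 \left(\frac{4}{-2 + \left(-7\right)^{2} - -49 - 0 - 0} + 17\right) = 36 \left(\frac{4}{-2 + 49 + 49 + 0 + 0} + 17\right) = 36 \left(\frac{4}{96} + 17\right) = 36 \left(4 \cdot \frac{1}{96} + 17\right) = 36 \left(\frac{1}{24} + 17\right) = 36 \cdot \frac{409}{24} = \frac{1227}{2}$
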